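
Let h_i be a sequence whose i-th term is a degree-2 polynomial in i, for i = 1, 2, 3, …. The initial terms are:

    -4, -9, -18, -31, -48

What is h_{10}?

1st diffs: -5, -9, -13, -17.
2nd diffs: -4, -4, -4 (constant).
So h_i = -2i^2 + i - 3.
Evaluating at i = 10 gives h_{10} = -193.

-193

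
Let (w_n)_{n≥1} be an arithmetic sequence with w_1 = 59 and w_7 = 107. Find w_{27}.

267

Common difference d = (107 - 59) / (7 - 1) = 8.
w_n = 59 + (n - 1)·8.
w_{27} = 59 + 26·8 = 267.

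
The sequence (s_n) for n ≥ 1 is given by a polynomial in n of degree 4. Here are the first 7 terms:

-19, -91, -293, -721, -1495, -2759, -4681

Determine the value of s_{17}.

1st diffs: -72, -202, -428, -774, -1264, -1922.
2nd diffs: -130, -226, -346, -490, -658.
3rd diffs: -96, -120, -144, -168.
4th diffs: -24, -24, -24 (constant).
Newton forward-difference form: s_n = -19 + (-72)·C(n-1,1) + (-130)·C(n-1,2) + (-96)·C(n-1,3) + (-24)·C(n-1,4).
At n = 17: n-1 = 16, so s_{17} = -19 - 1152 - 15600 - 53760 - 43680 = -114211.

-114211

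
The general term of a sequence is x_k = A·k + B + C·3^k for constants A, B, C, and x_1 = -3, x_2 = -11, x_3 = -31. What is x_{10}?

Plug in k = 1, 2, 3: A + B + 3C = -3; 2A + B + 9C = -11; 3A + B + 27C = -31.
Subtracting the first from the second: A + 6C = -8.
Subtracting the second from the third: A + 18C = -20.
Solving: C = -1, A = -2, then B = 2.
Hence x_{10} = -2·10 + 2 + (-1)·59049 = -59067.

-59067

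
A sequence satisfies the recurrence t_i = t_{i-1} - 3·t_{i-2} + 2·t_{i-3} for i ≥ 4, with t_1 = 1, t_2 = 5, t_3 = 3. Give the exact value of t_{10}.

Compute successive terms:
t_4 = -10, t_5 = -9, t_6 = 27, t_7 = 34, t_8 = -65, t_9 = -113, t_{10} = 150.

150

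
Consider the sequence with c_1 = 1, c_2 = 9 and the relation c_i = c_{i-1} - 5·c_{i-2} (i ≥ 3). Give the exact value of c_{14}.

-125991

Step forward from the initial values:
c_3 = 4  c_4 = -41  c_5 = -61  …  c_{11} = 11419  c_{12} = 17224  c_{13} = -39871  c_{14} = -125991.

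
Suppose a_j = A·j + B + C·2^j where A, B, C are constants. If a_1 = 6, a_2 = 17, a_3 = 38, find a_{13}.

40968

Write the equations: A + B + 2C = 6; 2A + B + 4C = 17; 3A + B + 8C = 38.
Subtracting the first from the second: A + 2C = 11.
Subtracting the second from the third: A + 4C = 21.
Solving: C = 5, A = 1, then B = -5.
Therefore a_{13} = 13 + (-5) + 5·8192 = 40968.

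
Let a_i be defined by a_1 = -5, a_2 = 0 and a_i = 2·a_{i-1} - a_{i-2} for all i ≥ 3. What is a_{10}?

Compute successive terms:
a_3 = 5  a_4 = 10  a_5 = 15  a_6 = 20  a_7 = 25  a_8 = 30  a_9 = 35  a_{10} = 40.
(Characteristic roots are 1 and 1.)

40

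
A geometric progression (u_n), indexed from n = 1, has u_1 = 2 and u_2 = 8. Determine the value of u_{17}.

Common ratio r = 4.
u_n = 2·4^(n-1).
u_{17} = 2·4^16 = 8589934592.

8589934592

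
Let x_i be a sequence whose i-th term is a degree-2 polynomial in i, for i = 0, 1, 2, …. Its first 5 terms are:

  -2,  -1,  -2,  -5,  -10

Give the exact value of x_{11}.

1st diffs: 1, -1, -3, -5.
2nd diffs: -2, -2, -2 (constant).
Newton forward-difference form: x_i = -2 + 1·C(i,1) + (-2)·C(i,2).
At i = 11: i = 11, so x_{11} = -2 + 11 - 110 = -101.

-101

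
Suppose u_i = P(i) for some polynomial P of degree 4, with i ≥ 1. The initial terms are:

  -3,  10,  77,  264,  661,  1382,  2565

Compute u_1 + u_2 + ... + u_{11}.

1st diffs: 13, 67, 187, 397, 721, 1183.
2nd diffs: 54, 120, 210, 324, 462.
3rd diffs: 66, 90, 114, 138.
4th diffs: 24, 24, 24 (constant).
So u_i = i^4 + i^3 - 4i^2 + 3i - 4.
Continuing: 4372, 6989, 10626, 15517.
Summing i = 1..11 (11 terms) gives 42460.

42460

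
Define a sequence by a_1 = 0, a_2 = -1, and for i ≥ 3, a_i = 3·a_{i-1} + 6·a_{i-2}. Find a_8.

Compute successive terms:
a_3 = -3, a_4 = -15, a_5 = -63, a_6 = -279, a_7 = -1215, a_8 = -5319.

-5319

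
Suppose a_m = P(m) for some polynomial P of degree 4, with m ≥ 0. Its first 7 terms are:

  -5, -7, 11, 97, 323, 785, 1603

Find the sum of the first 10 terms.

18388

1st diffs: -2, 18, 86, 226, 462, 818.
2nd diffs: 20, 68, 140, 236, 356.
3rd diffs: 48, 72, 96, 120.
4th diffs: 24, 24, 24 (constant).
Newton forward-difference form: a_m = -5 + (-2)·C(m,1) + 20·C(m,2) + 48·C(m,3) + 24·C(m,4).
Continuing: 2921, 4907, 7753.
Summing m = 0..9 (10 terms) gives 18388.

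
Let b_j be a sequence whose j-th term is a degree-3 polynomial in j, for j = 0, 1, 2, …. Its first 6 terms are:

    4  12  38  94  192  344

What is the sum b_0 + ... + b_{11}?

10476

1st diffs: 8, 26, 56, 98, 152.
2nd diffs: 18, 30, 42, 54.
3rd diffs: 12, 12, 12 (constant).
So b_j = 2j^3 + 3j^2 + 3j + 4.
Continuing: …, 562, 858, 1244, 1732, …, b_{11} = 3062.
Summing j = 0..11 (12 terms) gives 10476.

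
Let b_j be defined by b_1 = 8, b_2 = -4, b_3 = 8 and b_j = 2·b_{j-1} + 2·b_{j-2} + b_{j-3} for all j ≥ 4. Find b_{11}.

Iterate the recurrence:
b_4 = 16, b_5 = 44, b_6 = 128, b_7 = 360, b_8 = 1020, b_9 = 2888, b_{10} = 8176, b_{11} = 23148.

23148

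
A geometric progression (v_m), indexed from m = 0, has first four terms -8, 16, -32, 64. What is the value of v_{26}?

-536870912

Common ratio r = -2.
v_m = (-8)·(-2)^(m-0).
v_{26} = (-8)·(-2)^26 = -536870912.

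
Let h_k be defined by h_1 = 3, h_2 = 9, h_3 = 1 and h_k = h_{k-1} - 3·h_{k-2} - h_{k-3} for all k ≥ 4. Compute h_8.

103

Applying the relation repeatedly:
h_4 = -29;  h_5 = -41;  h_6 = 45;  h_7 = 197;  h_8 = 103.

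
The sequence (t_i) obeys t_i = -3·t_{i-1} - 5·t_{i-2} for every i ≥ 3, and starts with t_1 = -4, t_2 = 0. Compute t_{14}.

Compute successive terms:
t_3 = 20;  t_4 = -60;  t_5 = 80;  …;  t_{11} = 15920;  t_{12} = -33060;  t_{13} = 19580;  t_{14} = 106560.

106560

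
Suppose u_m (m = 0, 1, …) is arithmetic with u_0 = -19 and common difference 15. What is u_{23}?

u_m = -19 + (m - 0)·15.
u_{23} = -19 + 23·15 = 326.

326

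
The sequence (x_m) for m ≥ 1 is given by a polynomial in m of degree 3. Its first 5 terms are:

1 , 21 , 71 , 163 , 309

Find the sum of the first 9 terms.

4761

1st diffs: 20, 50, 92, 146.
2nd diffs: 30, 42, 54.
3rd diffs: 12, 12 (constant).
Newton forward-difference form: x_m = 1 + 20·C(m-1,1) + 30·C(m-1,2) + 12·C(m-1,3).
Continuing: 521, 811, 1191, 1673.
Summing m = 1..9 (9 terms) gives 4761.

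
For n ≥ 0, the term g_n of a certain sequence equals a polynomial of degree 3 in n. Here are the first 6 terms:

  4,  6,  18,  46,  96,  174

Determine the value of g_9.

886

1st diffs: 2, 12, 28, 50, 78.
2nd diffs: 10, 16, 22, 28.
3rd diffs: 6, 6, 6 (constant).
Newton forward-difference form: g_n = 4 + 2·C(n,1) + 10·C(n,2) + 6·C(n,3).
At n = 9: n = 9, so g_9 = 4 + 18 + 360 + 504 = 886.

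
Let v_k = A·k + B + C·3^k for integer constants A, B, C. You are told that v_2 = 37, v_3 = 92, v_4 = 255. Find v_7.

Plug in k = 2, 3, 4: 2A + B + 9C = 37; 3A + B + 27C = 92; 4A + B + 81C = 255.
Subtracting the first from the second: A + 18C = 55.
Subtracting the second from the third: A + 54C = 163.
Solving: C = 3, A = 1, then B = 8.
Hence v_7 = 1·7 + 8 + 3·2187 = 6576.

6576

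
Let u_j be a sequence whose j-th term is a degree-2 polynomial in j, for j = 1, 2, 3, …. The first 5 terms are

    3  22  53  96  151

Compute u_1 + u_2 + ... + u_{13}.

1st diffs: 19, 31, 43, 55.
2nd diffs: 12, 12, 12 (constant).
So u_j = 6j^2 + j - 4.
Continuing: …, 218, 297, 388, 491, …, u_{13} = 1023.
Summing j = 1..13 (13 terms) gives 4953.

4953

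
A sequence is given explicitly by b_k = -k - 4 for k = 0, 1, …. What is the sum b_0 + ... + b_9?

Over k = 0..9: Σk = 45.
Total = (-1)·45 + (-4)·10 = -85.

-85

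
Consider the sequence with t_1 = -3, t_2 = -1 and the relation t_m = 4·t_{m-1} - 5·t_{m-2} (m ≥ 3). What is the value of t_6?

319

Applying the relation repeatedly:
t_3 = 11  t_4 = 49  t_5 = 141  t_6 = 319.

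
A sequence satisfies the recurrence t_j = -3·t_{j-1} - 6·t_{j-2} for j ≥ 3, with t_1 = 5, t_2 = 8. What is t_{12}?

-8262

Iterate the recurrence:
t_3 = -54; t_4 = 114; t_5 = -18; t_6 = -630; t_7 = 1998; t_8 = -2214; t_9 = -5346; t_{10} = 29322; t_{11} = -55890; t_{12} = -8262.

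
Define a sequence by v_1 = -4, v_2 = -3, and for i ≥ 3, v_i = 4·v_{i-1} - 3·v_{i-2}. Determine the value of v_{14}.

797157

Applying the relation repeatedly:
v_3 = 0  v_4 = 9  v_5 = 36  …  v_{11} = 29520  v_{12} = 88569  v_{13} = 265716  v_{14} = 797157.
(Characteristic roots are 3 and 1.)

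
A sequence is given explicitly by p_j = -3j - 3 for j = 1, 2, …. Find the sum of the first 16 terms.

Over j = 1..16: Σj = 136.
Total = (-3)·136 + (-3)·16 = -456.

-456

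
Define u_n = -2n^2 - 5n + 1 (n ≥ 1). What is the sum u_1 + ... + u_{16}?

-3656

Over n = 1..16: Σn = 136, Σn² = 1496.
Total = (-2)·1496 + (-5)·136 + (1)·16 = -3656.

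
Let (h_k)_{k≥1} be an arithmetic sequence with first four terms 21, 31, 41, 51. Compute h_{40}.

Common difference d = 10.
h_k = 21 + (k - 1)·10.
h_{40} = 21 + 39·10 = 411.

411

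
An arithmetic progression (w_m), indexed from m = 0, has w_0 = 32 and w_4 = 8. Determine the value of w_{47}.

Common difference d = (8 - 32) / (4 - 0) = -6.
w_m = 32 + (m - 0)·(-6).
w_{47} = 32 + 47·(-6) = -250.

-250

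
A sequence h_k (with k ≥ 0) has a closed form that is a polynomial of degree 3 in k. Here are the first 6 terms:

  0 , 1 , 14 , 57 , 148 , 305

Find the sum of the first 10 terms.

1st diffs: 1, 13, 43, 91, 157.
2nd diffs: 12, 30, 48, 66.
3rd diffs: 18, 18, 18 (constant).
So h_k = 3k^3 - 3k^2 + k.
Continuing: 546, 889, 1352, 1953.
Summing k = 0..9 (10 terms) gives 5265.

5265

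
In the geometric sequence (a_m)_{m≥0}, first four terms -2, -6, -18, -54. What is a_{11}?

Common ratio r = 3.
a_m = (-2)·3^(m-0).
a_{11} = (-2)·3^11 = -354294.

-354294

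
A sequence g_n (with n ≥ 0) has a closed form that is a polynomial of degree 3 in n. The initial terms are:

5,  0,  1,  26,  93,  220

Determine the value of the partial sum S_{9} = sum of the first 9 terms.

1st diffs: -5, 1, 25, 67, 127.
2nd diffs: 6, 24, 42, 60.
3rd diffs: 18, 18, 18 (constant).
Newton forward-difference form: g_n = 5 + (-5)·C(n,1) + 6·C(n,2) + 18·C(n,3).
Continuing: 425, 726, 1141.
Summing n = 0..8 (9 terms) gives 2637.

2637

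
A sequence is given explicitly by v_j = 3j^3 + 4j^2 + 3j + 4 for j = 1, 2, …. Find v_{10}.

3434

v_{10} = 3·10^3 + 4·10^2 + 3·10 + 4 = 3434.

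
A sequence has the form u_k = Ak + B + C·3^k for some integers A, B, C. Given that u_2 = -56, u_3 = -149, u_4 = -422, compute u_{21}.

The three given values yield: 2A + B + 9C = -56; 3A + B + 27C = -149; 4A + B + 81C = -422.
Subtracting the first from the second: A + 18C = -93.
Subtracting the second from the third: A + 54C = -273.
Solving: C = -5, A = -3, then B = -5.
Therefore u_{21} = -63 + (-5) + (-5)·10460353203 = -52301766083.

-52301766083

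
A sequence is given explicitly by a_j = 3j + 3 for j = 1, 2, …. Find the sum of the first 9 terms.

Over j = 1..9: Σj = 45.
Total = (3)·45 + (3)·9 = 162.

162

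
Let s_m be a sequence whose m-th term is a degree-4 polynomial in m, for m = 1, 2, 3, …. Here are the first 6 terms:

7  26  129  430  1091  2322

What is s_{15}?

1st diffs: 19, 103, 301, 661, 1231.
2nd diffs: 84, 198, 360, 570.
3rd diffs: 114, 162, 210.
4th diffs: 48, 48 (constant).
So s_m = 2m^4 - m^3 - 2m^2 + 2m + 6.
Evaluating at m = 15 gives s_{15} = 97461.

97461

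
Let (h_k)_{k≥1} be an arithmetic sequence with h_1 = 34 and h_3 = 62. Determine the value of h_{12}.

188

Common difference d = (62 - 34) / (3 - 1) = 14.
h_k = 34 + (k - 1)·14.
h_{12} = 34 + 11·14 = 188.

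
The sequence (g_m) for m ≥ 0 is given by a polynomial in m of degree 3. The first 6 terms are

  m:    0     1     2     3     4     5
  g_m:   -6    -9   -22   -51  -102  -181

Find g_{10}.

1st diffs: -3, -13, -29, -51, -79.
2nd diffs: -10, -16, -22, -28.
3rd diffs: -6, -6, -6 (constant).
Newton forward-difference form: g_m = -6 + (-3)·C(m,1) + (-10)·C(m,2) + (-6)·C(m,3).
At m = 10: m = 10, so g_{10} = -6 - 30 - 450 - 720 = -1206.

-1206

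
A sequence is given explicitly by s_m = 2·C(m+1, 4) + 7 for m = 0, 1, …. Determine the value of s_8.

C(9, 4) = 126, so s_8 = 259.

259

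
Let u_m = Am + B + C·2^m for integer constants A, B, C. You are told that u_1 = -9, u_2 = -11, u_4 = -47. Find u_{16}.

At m = 1, 2, 4: A + B + 2C = -9; 2A + B + 4C = -11; 4A + B + 16C = -47.
Subtracting the first from the second: A + 2C = -2.
Subtracting the second from the third: 2A + 12C = -36.
Solving: C = -4, A = 6, then B = -7.
Hence u_{16} = 6·16 + (-7) + (-4)·65536 = -262055.

-262055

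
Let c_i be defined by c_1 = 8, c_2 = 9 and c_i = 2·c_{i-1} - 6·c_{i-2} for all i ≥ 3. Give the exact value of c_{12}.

152544

Iterate the recurrence:
c_3 = -30, c_4 = -114, c_5 = -48, c_6 = 588, c_7 = 1464, c_8 = -600, c_9 = -9984, c_{10} = -16368, c_{11} = 27168, c_{12} = 152544.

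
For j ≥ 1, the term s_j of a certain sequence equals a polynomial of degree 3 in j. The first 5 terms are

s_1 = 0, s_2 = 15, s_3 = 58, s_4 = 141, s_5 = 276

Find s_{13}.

1st diffs: 15, 43, 83, 135.
2nd diffs: 28, 40, 52.
3rd diffs: 12, 12 (constant).
So s_j = 2j^3 + 2j^2 - 5j + 1.
Evaluating at j = 13 gives s_{13} = 4668.

4668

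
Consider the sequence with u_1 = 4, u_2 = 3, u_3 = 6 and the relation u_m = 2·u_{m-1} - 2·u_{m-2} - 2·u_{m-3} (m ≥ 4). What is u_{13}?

Step forward from the initial values:
u_4 = -2  u_5 = -22  u_6 = -52  u_7 = -56  u_8 = 36  u_9 = 288  u_{10} = 616  u_{11} = 584  u_{12} = -640  u_{13} = -3680.

-3680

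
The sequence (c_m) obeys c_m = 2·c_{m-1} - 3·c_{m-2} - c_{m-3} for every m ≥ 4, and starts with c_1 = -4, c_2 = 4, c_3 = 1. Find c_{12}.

Iterate the recurrence:
c_4 = -6;  c_5 = -19;  c_6 = -21;  c_7 = 21;  c_8 = 124;  c_9 = 206;  c_{10} = 19;  c_{11} = -704;  c_{12} = -1671.

-1671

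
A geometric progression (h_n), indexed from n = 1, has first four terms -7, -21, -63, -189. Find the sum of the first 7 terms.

-7651

Common ratio r = 3.
h_n = (-7)·3^(n-1).
S = (-7)·(3^7 - 1)/(3 - 1) = (-7)·(2187 - 1)/(2) = -7651.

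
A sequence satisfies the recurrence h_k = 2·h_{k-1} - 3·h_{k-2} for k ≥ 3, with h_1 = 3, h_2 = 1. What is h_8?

Step forward from the initial values:
h_3 = -7, h_4 = -17, h_5 = -13, h_6 = 25, h_7 = 89, h_8 = 103.

103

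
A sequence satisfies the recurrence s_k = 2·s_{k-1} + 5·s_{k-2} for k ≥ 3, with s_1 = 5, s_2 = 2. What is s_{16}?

219906248

s_3 = 29;  s_4 = 68;  s_5 = 281;  …;  s_{13} = 5357921;  s_{14} = 18480782;  s_{15} = 63751169;  s_{16} = 219906248.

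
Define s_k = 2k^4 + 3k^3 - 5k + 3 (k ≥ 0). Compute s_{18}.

s_{18} = 2·18^4 + 3·18^3 - 5·18 + 3 = 227361.

227361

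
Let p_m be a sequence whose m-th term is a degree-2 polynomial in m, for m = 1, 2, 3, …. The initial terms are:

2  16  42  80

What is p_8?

352

1st diffs: 14, 26, 38.
2nd diffs: 12, 12 (constant).
Newton forward-difference form: p_m = 2 + 14·C(m-1,1) + 12·C(m-1,2).
At m = 8: m-1 = 7, so p_8 = 2 + 98 + 252 = 352.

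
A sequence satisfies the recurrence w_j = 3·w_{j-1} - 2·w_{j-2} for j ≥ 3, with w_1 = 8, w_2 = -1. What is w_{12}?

Iterate the recurrence:
w_3 = -19  w_4 = -55  w_5 = -127  w_6 = -271  w_7 = -559  w_8 = -1135  w_9 = -2287  w_{10} = -4591  w_{11} = -9199  w_{12} = -18415.
(Characteristic roots are 2 and 1.)

-18415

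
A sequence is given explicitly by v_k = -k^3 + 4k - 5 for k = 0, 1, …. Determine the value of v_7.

v_7 = -1·7^3 + 4·7 - 5 = -320.

-320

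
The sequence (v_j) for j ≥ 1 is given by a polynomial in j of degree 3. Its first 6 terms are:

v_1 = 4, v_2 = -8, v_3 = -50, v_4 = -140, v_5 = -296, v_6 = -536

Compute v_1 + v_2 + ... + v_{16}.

1st diffs: -12, -42, -90, -156, -240.
2nd diffs: -30, -48, -66, -84.
3rd diffs: -18, -18, -18 (constant).
So v_j = -3j^3 + 3j^2 + 4.
Continuing: …, -878, -1340, -1940, -2696, …, v_{16} = -11516.
Summing j = 1..16 (16 terms) gives -50936.

-50936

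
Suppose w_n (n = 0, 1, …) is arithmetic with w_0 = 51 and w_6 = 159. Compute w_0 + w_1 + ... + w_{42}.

18447

Common difference d = (159 - 51) / (6 - 0) = 18.
w_n = 51 + (n - 0)·18.
w_{42} = 807; S = 43·(51 + 807)/2 = 18447.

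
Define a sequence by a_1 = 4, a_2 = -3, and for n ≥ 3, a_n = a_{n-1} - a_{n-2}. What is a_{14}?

Applying the relation repeatedly:
a_3 = -7  a_4 = -4  a_5 = 3  …  a_{11} = 3  a_{12} = 7  a_{13} = 4  a_{14} = -3.

-3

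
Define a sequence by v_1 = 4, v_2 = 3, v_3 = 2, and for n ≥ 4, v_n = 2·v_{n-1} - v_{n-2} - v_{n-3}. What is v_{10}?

54

Step forward from the initial values:
v_4 = -3  v_5 = -11  v_6 = -21  v_7 = -28  v_8 = -24  v_9 = 1  v_{10} = 54.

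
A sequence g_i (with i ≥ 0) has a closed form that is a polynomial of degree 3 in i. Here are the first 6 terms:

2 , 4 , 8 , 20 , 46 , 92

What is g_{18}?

5240

1st diffs: 2, 4, 12, 26, 46.
2nd diffs: 2, 8, 14, 20.
3rd diffs: 6, 6, 6 (constant).
Newton forward-difference form: g_i = 2 + 2·C(i,1) + 2·C(i,2) + 6·C(i,3).
At i = 18: i = 18, so g_{18} = 2 + 36 + 306 + 4896 = 5240.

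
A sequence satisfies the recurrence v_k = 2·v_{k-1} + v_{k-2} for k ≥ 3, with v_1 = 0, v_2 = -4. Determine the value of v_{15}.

-323128

v_3 = -8; v_4 = -20; v_5 = -48; …; v_{12} = -22964; v_{13} = -55440; v_{14} = -133844; v_{15} = -323128.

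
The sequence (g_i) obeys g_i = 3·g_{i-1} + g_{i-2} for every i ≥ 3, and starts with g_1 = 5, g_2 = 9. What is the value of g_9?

41288

g_3 = 32;  g_4 = 105;  g_5 = 347;  g_6 = 1146;  g_7 = 3785;  g_8 = 12501;  g_9 = 41288.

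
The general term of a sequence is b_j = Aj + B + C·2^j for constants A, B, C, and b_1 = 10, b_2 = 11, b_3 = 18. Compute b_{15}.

98238

Plug in j = 1, 2, 3: A + B + 2C = 10; 2A + B + 4C = 11; 3A + B + 8C = 18.
Subtracting the first from the second: A + 2C = 1.
Subtracting the second from the third: A + 4C = 7.
Solving: C = 3, A = -5, then B = 9.
Hence b_{15} = -5·15 + 9 + 3·32768 = 98238.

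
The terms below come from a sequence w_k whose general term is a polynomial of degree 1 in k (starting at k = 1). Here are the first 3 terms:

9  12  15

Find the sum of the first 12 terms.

306

1st diffs: 3, 3 (constant).
So w_k = 3k + 6.
Continuing: …, 18, 21, 24, 27, …, w_{12} = 42.
Summing k = 1..12 (12 terms) gives 306.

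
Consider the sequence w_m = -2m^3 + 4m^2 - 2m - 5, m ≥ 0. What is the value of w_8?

w_8 = -2·8^3 + 4·8^2 - 2·8 - 5 = -789.

-789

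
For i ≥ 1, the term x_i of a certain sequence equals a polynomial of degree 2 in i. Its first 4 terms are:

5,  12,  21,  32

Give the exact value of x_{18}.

1st diffs: 7, 9, 11.
2nd diffs: 2, 2 (constant).
Newton forward-difference form: x_i = 5 + 7·C(i-1,1) + 2·C(i-1,2).
At i = 18: i-1 = 17, so x_{18} = 5 + 119 + 272 = 396.

396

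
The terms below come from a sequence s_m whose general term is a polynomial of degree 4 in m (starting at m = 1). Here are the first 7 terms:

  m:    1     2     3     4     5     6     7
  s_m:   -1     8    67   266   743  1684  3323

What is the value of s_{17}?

1st diffs: 9, 59, 199, 477, 941, 1639.
2nd diffs: 50, 140, 278, 464, 698.
3rd diffs: 90, 138, 186, 234.
4th diffs: 48, 48, 48 (constant).
Newton forward-difference form: s_m = -1 + 9·C(m-1,1) + 50·C(m-1,2) + 90·C(m-1,3) + 48·C(m-1,4).
At m = 17: m-1 = 16, so s_{17} = -1 + 144 + 6000 + 50400 + 87360 = 143903.

143903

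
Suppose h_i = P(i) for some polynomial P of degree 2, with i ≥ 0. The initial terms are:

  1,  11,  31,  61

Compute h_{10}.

1st diffs: 10, 20, 30.
2nd diffs: 10, 10 (constant).
So h_i = 5i^2 + 5i + 1.
Evaluating at i = 10 gives h_{10} = 551.

551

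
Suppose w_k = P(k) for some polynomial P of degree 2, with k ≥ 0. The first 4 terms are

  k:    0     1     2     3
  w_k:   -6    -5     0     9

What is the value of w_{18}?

1st diffs: 1, 5, 9.
2nd diffs: 4, 4 (constant).
Newton forward-difference form: w_k = -6 + 1·C(k,1) + 4·C(k,2).
At k = 18: k = 18, so w_{18} = -6 + 18 + 612 = 624.

624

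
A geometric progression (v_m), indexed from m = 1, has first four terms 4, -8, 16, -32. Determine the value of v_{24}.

Common ratio r = -2.
v_m = 4·(-2)^(m-1).
v_{24} = 4·(-2)^23 = -33554432.

-33554432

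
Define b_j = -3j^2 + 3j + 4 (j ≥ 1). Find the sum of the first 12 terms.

-1668

Over j = 1..12: Σj = 78, Σj² = 650.
Total = (-3)·650 + (3)·78 + (4)·12 = -1668.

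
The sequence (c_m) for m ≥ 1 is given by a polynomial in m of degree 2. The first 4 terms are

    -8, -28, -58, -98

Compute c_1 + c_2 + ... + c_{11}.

-2838

1st diffs: -20, -30, -40.
2nd diffs: -10, -10 (constant).
Newton forward-difference form: c_m = -8 + (-20)·C(m-1,1) + (-10)·C(m-1,2).
Continuing: …, -148, -208, -278, -358, …, c_{11} = -658.
Summing m = 1..11 (11 terms) gives -2838.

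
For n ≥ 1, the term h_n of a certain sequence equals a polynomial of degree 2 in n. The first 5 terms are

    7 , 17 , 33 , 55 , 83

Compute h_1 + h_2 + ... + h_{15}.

3885

1st diffs: 10, 16, 22, 28.
2nd diffs: 6, 6, 6 (constant).
Newton forward-difference form: h_n = 7 + 10·C(n-1,1) + 6·C(n-1,2).
Continuing: …, 117, 157, 203, 255, …, h_{15} = 693.
Summing n = 1..15 (15 terms) gives 3885.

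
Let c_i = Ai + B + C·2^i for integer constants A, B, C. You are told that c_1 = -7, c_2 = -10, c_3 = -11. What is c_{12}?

4032

Write the equations: A + B + 2C = -7; 2A + B + 4C = -10; 3A + B + 8C = -11.
Subtracting the first from the second: A + 2C = -3.
Subtracting the second from the third: A + 4C = -1.
Solving: C = 1, A = -5, then B = -4.
Hence c_{12} = -5·12 + (-4) + 1·4096 = 4032.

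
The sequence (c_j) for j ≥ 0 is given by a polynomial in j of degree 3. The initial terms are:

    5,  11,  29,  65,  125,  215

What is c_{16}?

4901

1st diffs: 6, 18, 36, 60, 90.
2nd diffs: 12, 18, 24, 30.
3rd diffs: 6, 6, 6 (constant).
So c_j = j^3 + 3j^2 + 2j + 5.
Evaluating at j = 16 gives c_{16} = 4901.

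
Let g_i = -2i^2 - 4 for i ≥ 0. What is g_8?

-132

g_8 = -2·8^2 - 4 = -132.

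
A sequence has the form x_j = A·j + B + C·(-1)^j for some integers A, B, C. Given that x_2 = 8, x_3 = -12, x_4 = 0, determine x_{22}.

Write the equations: 2A + B + C = 8; 3A + B - C = -12; 4A + B + C = 0.
Subtracting the first from the second: A - 2C = -20.
Subtracting the second from the third: A + 2C = 12.
Solving: C = 8, A = -4, then B = 8.
Therefore x_{22} = -88 + 8 + 8·1 = -72.

-72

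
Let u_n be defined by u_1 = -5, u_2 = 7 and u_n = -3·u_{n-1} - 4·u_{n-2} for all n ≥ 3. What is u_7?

95

Applying the relation repeatedly:
u_3 = -1, u_4 = -25, u_5 = 79, u_6 = -137, u_7 = 95.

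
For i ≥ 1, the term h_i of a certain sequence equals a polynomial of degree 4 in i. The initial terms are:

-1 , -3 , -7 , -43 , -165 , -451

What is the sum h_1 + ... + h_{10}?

-12688

1st diffs: -2, -4, -36, -122, -286.
2nd diffs: -2, -32, -86, -164.
3rd diffs: -30, -54, -78.
4th diffs: -24, -24 (constant).
So h_i = -i^4 + 5i^3 - 6i^2 - 4i + 5.
Continuing: -1003, -1947, -3433, -5635.
Summing i = 1..10 (10 terms) gives -12688.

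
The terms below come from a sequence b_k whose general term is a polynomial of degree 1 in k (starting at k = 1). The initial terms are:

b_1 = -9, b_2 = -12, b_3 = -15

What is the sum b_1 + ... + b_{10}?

1st diffs: -3, -3 (constant).
So b_k = -3k - 6.
Continuing: …, -18, -21, -24, -27, …, b_{10} = -36.
Summing k = 1..10 (10 terms) gives -225.

-225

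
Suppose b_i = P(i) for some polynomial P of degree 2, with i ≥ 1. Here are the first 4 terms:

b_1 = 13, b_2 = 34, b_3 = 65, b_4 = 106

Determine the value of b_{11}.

673

1st diffs: 21, 31, 41.
2nd diffs: 10, 10 (constant).
So b_i = 5i^2 + 6i + 2.
Evaluating at i = 11 gives b_{11} = 673.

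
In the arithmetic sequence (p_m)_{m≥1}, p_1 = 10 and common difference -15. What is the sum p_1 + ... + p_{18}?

p_m = 10 + (m - 1)·(-15).
p_{18} = -245; S = 18·(10 + (-245))/2 = -2115.

-2115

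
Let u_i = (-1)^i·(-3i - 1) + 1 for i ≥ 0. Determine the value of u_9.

29

(-1)^9 = -1; -3i - 1 at i=9 is -28; so u_9 = 29.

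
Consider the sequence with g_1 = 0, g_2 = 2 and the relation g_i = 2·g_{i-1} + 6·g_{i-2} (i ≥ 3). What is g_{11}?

156736

g_3 = 4;  g_4 = 20;  g_5 = 64;  g_6 = 248;  g_7 = 880;  g_8 = 3248;  g_9 = 11776;  g_{10} = 43040;  g_{11} = 156736.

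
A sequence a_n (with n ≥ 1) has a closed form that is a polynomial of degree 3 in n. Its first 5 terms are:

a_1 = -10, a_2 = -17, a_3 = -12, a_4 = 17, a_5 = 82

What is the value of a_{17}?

1st diffs: -7, 5, 29, 65.
2nd diffs: 12, 24, 36.
3rd diffs: 12, 12 (constant).
Newton forward-difference form: a_n = -10 + (-7)·C(n-1,1) + 12·C(n-1,2) + 12·C(n-1,3).
At n = 17: n-1 = 16, so a_{17} = -10 - 112 + 1440 + 6720 = 8038.

8038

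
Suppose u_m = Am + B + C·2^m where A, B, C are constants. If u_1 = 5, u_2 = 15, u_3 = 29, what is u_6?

At m = 1, 2, 3: A + B + 2C = 5; 2A + B + 4C = 15; 3A + B + 8C = 29.
Subtracting the first from the second: A + 2C = 10.
Subtracting the second from the third: A + 4C = 14.
Solving: C = 2, A = 6, then B = -5.
Therefore u_6 = 36 + (-5) + 2·64 = 159.

159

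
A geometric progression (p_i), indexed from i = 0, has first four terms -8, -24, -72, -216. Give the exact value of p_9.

Common ratio r = 3.
p_i = (-8)·3^(i-0).
p_9 = (-8)·3^9 = -157464.

-157464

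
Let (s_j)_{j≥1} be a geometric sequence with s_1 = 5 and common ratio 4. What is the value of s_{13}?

83886080

s_j = 5·4^(j-1).
s_{13} = 5·4^12 = 83886080.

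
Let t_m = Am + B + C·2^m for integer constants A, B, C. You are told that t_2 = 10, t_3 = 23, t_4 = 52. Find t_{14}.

Plug in m = 2, 3, 4: 2A + B + 4C = 10; 3A + B + 8C = 23; 4A + B + 16C = 52.
Subtracting the first from the second: A + 4C = 13.
Subtracting the second from the third: A + 8C = 29.
Solving: C = 4, A = -3, then B = 0.
So t_m = -3·m + 0 + 4·2^m; at m=14 this is 65494.

65494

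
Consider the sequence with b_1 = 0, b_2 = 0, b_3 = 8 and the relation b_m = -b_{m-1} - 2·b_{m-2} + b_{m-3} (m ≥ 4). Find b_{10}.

Compute successive terms:
b_4 = -8  b_5 = -8  b_6 = 32  b_7 = -24  b_8 = -48  b_9 = 128  b_{10} = -56.

-56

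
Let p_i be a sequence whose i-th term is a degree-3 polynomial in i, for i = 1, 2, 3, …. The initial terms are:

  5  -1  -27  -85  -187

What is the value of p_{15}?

-6267

1st diffs: -6, -26, -58, -102.
2nd diffs: -20, -32, -44.
3rd diffs: -12, -12 (constant).
So p_i = -2i^3 + 2i^2 + 2i + 3.
Evaluating at i = 15 gives p_{15} = -6267.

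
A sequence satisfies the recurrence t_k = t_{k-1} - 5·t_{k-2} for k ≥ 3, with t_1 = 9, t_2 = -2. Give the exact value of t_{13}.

Step forward from the initial values:
t_3 = -47, t_4 = -37, t_5 = 198, …, t_{10} = 13123, t_{11} = 10558, t_{12} = -55057, t_{13} = -107847.

-107847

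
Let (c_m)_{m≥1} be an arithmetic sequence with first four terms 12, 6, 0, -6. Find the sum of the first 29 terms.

Common difference d = -6.
c_m = 12 + (m - 1)·(-6).
c_{29} = -156; S = 29·(12 + (-156))/2 = -2088.

-2088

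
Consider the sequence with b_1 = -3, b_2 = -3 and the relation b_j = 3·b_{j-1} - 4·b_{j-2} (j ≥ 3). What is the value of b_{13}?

12147

b_3 = 3, b_4 = 21, b_5 = 51, …, b_{10} = -1371, b_{11} = -861, b_{12} = 2901, b_{13} = 12147.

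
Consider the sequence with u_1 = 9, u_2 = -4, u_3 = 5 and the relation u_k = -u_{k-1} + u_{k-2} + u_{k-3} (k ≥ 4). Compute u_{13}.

Compute successive terms:
u_4 = 0, u_5 = 1, u_6 = 4, u_7 = -3, u_8 = 8, u_9 = -7, u_{10} = 12, u_{11} = -11, u_{12} = 16, u_{13} = -15.

-15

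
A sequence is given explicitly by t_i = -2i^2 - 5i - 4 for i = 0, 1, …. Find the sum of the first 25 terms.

-11400

Over i = 0..24: Σi = 300, Σi² = 4900.
Total = (-2)·4900 + (-5)·300 + (-4)·25 = -11400.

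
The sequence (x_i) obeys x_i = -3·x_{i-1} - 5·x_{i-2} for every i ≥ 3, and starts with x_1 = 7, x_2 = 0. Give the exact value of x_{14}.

-186480

Iterate the recurrence:
x_3 = -35;  x_4 = 105;  x_5 = -140;  …;  x_{11} = -27860;  x_{12} = 57855;  x_{13} = -34265;  x_{14} = -186480.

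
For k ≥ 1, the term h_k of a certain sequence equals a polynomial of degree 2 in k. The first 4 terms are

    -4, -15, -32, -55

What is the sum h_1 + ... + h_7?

1st diffs: -11, -17, -23.
2nd diffs: -6, -6 (constant).
Newton forward-difference form: h_k = -4 + (-11)·C(k-1,1) + (-6)·C(k-1,2).
Continuing: -84, -119, -160.
Summing k = 1..7 (7 terms) gives -469.

-469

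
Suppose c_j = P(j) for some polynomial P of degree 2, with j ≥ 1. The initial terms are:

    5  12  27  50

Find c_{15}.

831

1st diffs: 7, 15, 23.
2nd diffs: 8, 8 (constant).
Newton forward-difference form: c_j = 5 + 7·C(j-1,1) + 8·C(j-1,2).
At j = 15: j-1 = 14, so c_{15} = 5 + 98 + 728 = 831.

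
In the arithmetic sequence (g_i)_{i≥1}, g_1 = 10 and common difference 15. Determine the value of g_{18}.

g_i = 10 + (i - 1)·15.
g_{18} = 10 + 17·15 = 265.

265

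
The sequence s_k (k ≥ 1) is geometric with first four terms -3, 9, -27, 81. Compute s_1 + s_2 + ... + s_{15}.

Common ratio r = -3.
s_k = (-3)·(-3)^(k-1).
S = (-3)·((-3)^15 - 1)/(-3 - 1) = (-3)·(-14348907 - 1)/(-4) = -10761681.

-10761681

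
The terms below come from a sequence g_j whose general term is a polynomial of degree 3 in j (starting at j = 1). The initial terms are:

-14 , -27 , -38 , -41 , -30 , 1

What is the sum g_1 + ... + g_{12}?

2384

1st diffs: -13, -11, -3, 11, 31.
2nd diffs: 2, 8, 14, 20.
3rd diffs: 6, 6, 6 (constant).
So g_j = j^3 - 5j^2 - 5j - 5.
Continuing: …, 58, 147, 274, 445, …, g_{12} = 943.
Summing j = 1..12 (12 terms) gives 2384.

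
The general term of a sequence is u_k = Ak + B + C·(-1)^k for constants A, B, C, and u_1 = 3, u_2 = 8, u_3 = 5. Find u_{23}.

25

Write the equations: A + B - C = 3; 2A + B + C = 8; 3A + B - C = 5.
Subtracting the first from the second: A + 2C = 5.
Subtracting the second from the third: A - 2C = -3.
Solving: C = 2, A = 1, then B = 4.
Hence u_{23} = 1·23 + 4 + 2·(-1) = 25.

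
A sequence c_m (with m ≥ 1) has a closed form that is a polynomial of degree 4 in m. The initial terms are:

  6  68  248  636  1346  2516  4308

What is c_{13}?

40218

1st diffs: 62, 180, 388, 710, 1170, 1792.
2nd diffs: 118, 208, 322, 460, 622.
3rd diffs: 90, 114, 138, 162.
4th diffs: 24, 24, 24 (constant).
So c_m = m^4 + 5m^3 + 4m^2 - 4.
Evaluating at m = 13 gives c_{13} = 40218.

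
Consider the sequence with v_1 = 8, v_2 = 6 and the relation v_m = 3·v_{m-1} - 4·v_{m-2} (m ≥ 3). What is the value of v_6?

-162

Iterate the recurrence:
v_3 = -14, v_4 = -66, v_5 = -142, v_6 = -162.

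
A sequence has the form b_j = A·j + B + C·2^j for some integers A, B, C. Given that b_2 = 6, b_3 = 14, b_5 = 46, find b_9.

Write the equations: 2A + B + 4C = 6; 3A + B + 8C = 14; 5A + B + 32C = 46.
Subtracting the first from the second: A + 4C = 8.
Subtracting the second from the third: 2A + 24C = 32.
Solving: C = 1, A = 4, then B = -6.
Hence b_9 = 4·9 + (-6) + 1·512 = 542.

542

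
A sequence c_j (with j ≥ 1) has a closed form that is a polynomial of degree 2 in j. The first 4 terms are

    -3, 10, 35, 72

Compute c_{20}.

1st diffs: 13, 25, 37.
2nd diffs: 12, 12 (constant).
So c_j = 6j^2 - 5j - 4.
Evaluating at j = 20 gives c_{20} = 2296.

2296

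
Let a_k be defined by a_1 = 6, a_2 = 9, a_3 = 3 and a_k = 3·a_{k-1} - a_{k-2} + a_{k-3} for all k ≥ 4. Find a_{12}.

30714

Compute successive terms:
a_4 = 6  a_5 = 24  a_6 = 69  a_7 = 189  a_8 = 522  a_9 = 1446  a_{10} = 4005  a_{11} = 11091  a_{12} = 30714.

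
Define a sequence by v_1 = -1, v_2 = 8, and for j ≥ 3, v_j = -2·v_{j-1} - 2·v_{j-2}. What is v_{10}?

Step forward from the initial values:
v_3 = -14  v_4 = 12  v_5 = 4  v_6 = -32  v_7 = 56  v_8 = -48  v_9 = -16  v_{10} = 128.

128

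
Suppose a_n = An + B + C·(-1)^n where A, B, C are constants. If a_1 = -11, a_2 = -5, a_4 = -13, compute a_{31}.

-131

Plug in n = 1, 2, 4: A + B - C = -11; 2A + B + C = -5; 4A + B + C = -13.
Subtracting the first from the second: A + 2C = 6.
Subtracting the second from the third: 2A = -8.
Solving: C = 5, A = -4, then B = -2.
Hence a_{31} = -4·31 + (-2) + 5·(-1) = -131.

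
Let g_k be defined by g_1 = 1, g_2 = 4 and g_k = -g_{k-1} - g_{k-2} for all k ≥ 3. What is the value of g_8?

Iterate the recurrence:
g_3 = -5;  g_4 = 1;  g_5 = 4;  g_6 = -5;  g_7 = 1;  g_8 = 4.

4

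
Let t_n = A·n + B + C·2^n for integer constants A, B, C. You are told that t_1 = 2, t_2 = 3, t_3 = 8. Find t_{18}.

524235

At n = 1, 2, 3: A + B + 2C = 2; 2A + B + 4C = 3; 3A + B + 8C = 8.
Subtracting the first from the second: A + 2C = 1.
Subtracting the second from the third: A + 4C = 5.
Solving: C = 2, A = -3, then B = 1.
So t_n = -3·n + 1 + 2·2^n; at n=18 this is 524235.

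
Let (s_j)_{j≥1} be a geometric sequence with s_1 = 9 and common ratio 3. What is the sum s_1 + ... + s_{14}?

21523356

s_j = 9·3^(j-1).
S = 9·(3^14 - 1)/(3 - 1) = 9·(4782969 - 1)/(2) = 21523356.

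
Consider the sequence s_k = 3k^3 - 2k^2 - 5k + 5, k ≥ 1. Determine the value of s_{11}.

3701

s_{11} = 3·11^3 - 2·11^2 - 5·11 + 5 = 3701.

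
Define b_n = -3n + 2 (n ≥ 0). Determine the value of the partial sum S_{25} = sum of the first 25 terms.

-850

Over n = 0..24: Σn = 300.
Total = (-3)·300 + (2)·25 = -850.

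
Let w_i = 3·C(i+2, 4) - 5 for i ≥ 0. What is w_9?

985

C(11, 4) = 330, so w_9 = 985.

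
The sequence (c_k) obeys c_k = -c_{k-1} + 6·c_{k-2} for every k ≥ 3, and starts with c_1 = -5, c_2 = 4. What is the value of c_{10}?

Applying the relation repeatedly:
c_3 = -34;  c_4 = 58;  c_5 = -262;  c_6 = 610;  c_7 = -2182;  c_8 = 5842;  c_9 = -18934;  c_{10} = 53986.
(Characteristic roots are 2 and -3.)

53986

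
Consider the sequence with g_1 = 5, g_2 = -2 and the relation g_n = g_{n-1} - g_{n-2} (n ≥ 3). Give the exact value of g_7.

Applying the relation repeatedly:
g_3 = -7  g_4 = -5  g_5 = 2  g_6 = 7  g_7 = 5.

5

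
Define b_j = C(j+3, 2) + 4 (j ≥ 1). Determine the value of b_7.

C(10, 2) = 45, so b_7 = 49.

49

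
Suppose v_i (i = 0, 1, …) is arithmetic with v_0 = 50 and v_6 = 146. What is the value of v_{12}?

Common difference d = (146 - 50) / (6 - 0) = 16.
v_i = 50 + (i - 0)·16.
v_{12} = 50 + 12·16 = 242.

242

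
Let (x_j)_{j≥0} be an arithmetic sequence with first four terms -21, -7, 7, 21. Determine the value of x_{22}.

Common difference d = 14.
x_j = -21 + (j - 0)·14.
x_{22} = -21 + 22·14 = 287.

287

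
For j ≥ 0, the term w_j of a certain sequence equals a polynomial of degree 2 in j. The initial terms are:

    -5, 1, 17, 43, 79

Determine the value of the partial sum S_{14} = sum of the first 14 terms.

4116

1st diffs: 6, 16, 26, 36.
2nd diffs: 10, 10, 10 (constant).
So w_j = 5j^2 + j - 5.
Continuing: …, 125, 181, 247, 323, …, w_{13} = 853.
Summing j = 0..13 (14 terms) gives 4116.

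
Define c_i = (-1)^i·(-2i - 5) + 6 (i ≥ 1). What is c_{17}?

(-1)^17 = -1; -2i - 5 at i=17 is -39; so c_{17} = 45.

45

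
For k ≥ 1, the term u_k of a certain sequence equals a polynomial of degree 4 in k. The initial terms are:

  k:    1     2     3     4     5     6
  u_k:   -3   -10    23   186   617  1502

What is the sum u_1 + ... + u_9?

1st diffs: -7, 33, 163, 431, 885.
2nd diffs: 40, 130, 268, 454.
3rd diffs: 90, 138, 186.
4th diffs: 48, 48 (constant).
Newton forward-difference form: u_k = -3 + (-7)·C(k-1,1) + 40·C(k-1,2) + 90·C(k-1,3) + 48·C(k-1,4).
Continuing: 3075, 5618, 9461.
Summing k = 1..9 (9 terms) gives 20469.

20469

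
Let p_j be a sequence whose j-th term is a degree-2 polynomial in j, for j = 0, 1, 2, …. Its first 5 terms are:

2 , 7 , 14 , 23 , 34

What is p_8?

98

1st diffs: 5, 7, 9, 11.
2nd diffs: 2, 2, 2 (constant).
So p_j = j^2 + 4j + 2.
Evaluating at j = 8 gives p_8 = 98.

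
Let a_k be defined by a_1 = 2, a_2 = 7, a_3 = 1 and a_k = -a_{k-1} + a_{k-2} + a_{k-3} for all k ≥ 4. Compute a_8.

Step forward from the initial values:
a_4 = 8; a_5 = 0; a_6 = 9; a_7 = -1; a_8 = 10.

10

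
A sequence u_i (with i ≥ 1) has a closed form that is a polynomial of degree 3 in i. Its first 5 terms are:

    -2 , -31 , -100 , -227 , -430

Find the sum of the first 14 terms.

-35245

1st diffs: -29, -69, -127, -203.
2nd diffs: -40, -58, -76.
3rd diffs: -18, -18 (constant).
So u_i = -3i^3 - 2i^2 - 2i + 5.
Continuing: …, -727, -1136, -1675, -2362, …, u_{14} = -8647.
Summing i = 1..14 (14 terms) gives -35245.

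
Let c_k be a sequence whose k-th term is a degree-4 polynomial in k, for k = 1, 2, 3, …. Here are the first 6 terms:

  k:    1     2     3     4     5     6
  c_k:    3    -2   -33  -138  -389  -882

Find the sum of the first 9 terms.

-11409

1st diffs: -5, -31, -105, -251, -493.
2nd diffs: -26, -74, -146, -242.
3rd diffs: -48, -72, -96.
4th diffs: -24, -24 (constant).
Newton forward-difference form: c_k = 3 + (-5)·C(k-1,1) + (-26)·C(k-1,2) + (-48)·C(k-1,3) + (-24)·C(k-1,4).
Continuing: -1737, -3098, -5133.
Summing k = 1..9 (9 terms) gives -11409.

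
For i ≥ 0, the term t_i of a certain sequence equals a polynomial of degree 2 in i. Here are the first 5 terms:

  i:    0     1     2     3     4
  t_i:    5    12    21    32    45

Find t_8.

1st diffs: 7, 9, 11, 13.
2nd diffs: 2, 2, 2 (constant).
Newton forward-difference form: t_i = 5 + 7·C(i,1) + 2·C(i,2).
At i = 8: i = 8, so t_8 = 5 + 56 + 56 = 117.

117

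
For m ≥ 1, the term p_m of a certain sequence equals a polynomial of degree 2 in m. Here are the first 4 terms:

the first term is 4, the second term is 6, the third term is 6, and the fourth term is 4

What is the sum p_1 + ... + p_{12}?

-260

1st diffs: 2, 0, -2.
2nd diffs: -2, -2 (constant).
Newton forward-difference form: p_m = 4 + 2·C(m-1,1) + (-2)·C(m-1,2).
Continuing: …, 0, -6, -14, -24, …, p_{12} = -84.
Summing m = 1..12 (12 terms) gives -260.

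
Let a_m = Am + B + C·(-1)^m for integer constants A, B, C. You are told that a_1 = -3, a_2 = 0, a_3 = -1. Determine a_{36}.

At m = 1, 2, 3: A + B - C = -3; 2A + B + C = 0; 3A + B - C = -1.
Subtracting the first from the second: A + 2C = 3.
Subtracting the second from the third: A - 2C = -1.
Solving: C = 1, A = 1, then B = -3.
Hence a_{36} = 1·36 + (-3) + 1·1 = 34.

34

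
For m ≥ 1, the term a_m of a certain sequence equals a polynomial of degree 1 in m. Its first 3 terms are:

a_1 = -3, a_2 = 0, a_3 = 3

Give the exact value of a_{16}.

42

1st diffs: 3, 3 (constant).
So a_m = 3m - 6.
Evaluating at m = 16 gives a_{16} = 42.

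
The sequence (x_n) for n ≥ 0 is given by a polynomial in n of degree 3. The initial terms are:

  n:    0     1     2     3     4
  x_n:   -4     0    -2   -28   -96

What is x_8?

1st diffs: 4, -2, -26, -68.
2nd diffs: -6, -24, -42.
3rd diffs: -18, -18 (constant).
Newton forward-difference form: x_n = -4 + 4·C(n,1) + (-6)·C(n,2) + (-18)·C(n,3).
At n = 8: n = 8, so x_8 = -4 + 32 - 168 - 1008 = -1148.

-1148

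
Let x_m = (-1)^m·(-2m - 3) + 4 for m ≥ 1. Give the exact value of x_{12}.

(-1)^12 = 1; -2m - 3 at m=12 is -27; so x_{12} = -23.

-23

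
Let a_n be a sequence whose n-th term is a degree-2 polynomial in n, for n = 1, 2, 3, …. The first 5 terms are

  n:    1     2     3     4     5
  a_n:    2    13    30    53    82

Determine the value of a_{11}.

1st diffs: 11, 17, 23, 29.
2nd diffs: 6, 6, 6 (constant).
Newton forward-difference form: a_n = 2 + 11·C(n-1,1) + 6·C(n-1,2).
At n = 11: n-1 = 10, so a_{11} = 2 + 110 + 270 = 382.

382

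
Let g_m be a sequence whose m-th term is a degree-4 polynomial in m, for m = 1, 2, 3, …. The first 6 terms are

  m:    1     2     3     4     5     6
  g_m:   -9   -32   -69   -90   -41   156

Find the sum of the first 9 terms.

4719

1st diffs: -23, -37, -21, 49, 197.
2nd diffs: -14, 16, 70, 148.
3rd diffs: 30, 54, 78.
4th diffs: 24, 24 (constant).
So g_m = m^4 - 5m^3 - 2m^2 + 3m - 6.
Continuing: 603, 1426, 2775.
Summing m = 1..9 (9 terms) gives 4719.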